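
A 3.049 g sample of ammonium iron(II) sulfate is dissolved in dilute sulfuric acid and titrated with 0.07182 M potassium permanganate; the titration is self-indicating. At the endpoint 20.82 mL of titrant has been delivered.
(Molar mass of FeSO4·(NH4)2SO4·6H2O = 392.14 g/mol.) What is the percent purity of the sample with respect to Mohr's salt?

96.16 %

MnO4^- + 5 Fe^2+ + 8 H^+ → Mn^2+ + 5 Fe^3+ + 4 H2O
n(KMnO4) = 0.02082 L × 0.07182 mol/L = 1.495 × 10^-3 mol
From the 5:1 ratio, n(FeSO4·(NH4)2SO4·6H2O) = 5/1 × 1.495 × 10^-3 = 7.476 × 10^-3 mol
mass of FeSO4·(NH4)2SO4·6H2O = 7.476 × 10^-3 × 392.14 g/mol = 2.932 g
% FeSO4·(NH4)2SO4·6H2O = 2.932 / 3.049 × 100 = 96.16 %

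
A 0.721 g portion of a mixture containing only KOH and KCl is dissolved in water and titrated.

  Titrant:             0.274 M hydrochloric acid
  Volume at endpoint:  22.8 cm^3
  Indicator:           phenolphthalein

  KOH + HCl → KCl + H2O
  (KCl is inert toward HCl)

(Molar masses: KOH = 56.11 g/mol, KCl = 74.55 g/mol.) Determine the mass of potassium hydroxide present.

0.351 g

n(HCl) = 0.0228 × 0.274 = 6.25 × 10^-3 mol
Let x = n(KOH), y = n(KCl).
Titrant: 1x = 6.25 × 10^-3;  mass: 56.11x + 74.55y = 0.721
Solving, x = 6.25 × 10^-3 mol, y = 4.97 × 10^-3 mol
mass of KOH = 6.25 × 10^-3 × 56.11 = 0.351 g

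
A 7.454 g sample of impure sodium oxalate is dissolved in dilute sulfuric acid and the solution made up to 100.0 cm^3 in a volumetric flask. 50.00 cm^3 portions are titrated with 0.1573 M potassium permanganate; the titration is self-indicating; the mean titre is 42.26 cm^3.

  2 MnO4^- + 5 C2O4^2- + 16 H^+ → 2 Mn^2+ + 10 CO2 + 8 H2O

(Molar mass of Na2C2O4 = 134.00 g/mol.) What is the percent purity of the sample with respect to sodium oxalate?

n(KMnO4) per titration = 0.04226 × 0.1573 = 6.647 × 10^-3 mol
From the 5:2 ratio, n(Na2C2O4) in each aliquot = 5/2 × 6.647 × 10^-3 = 0.01662 mol
n(Na2C2O4) in the whole flask = 0.01662 × 100.0/50.00 = 0.03324 mol
mass of Na2C2O4 = 0.03324 × 134.00 = 4.454 g
% Na2C2O4 = 4.454 / 7.454 × 100 = 59.75 %

59.75 %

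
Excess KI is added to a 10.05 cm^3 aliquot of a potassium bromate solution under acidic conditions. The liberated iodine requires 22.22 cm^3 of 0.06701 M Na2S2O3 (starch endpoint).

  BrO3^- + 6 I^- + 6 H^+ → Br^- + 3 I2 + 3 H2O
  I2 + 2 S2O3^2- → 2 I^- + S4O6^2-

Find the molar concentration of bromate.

0.02469 M

n(S2O3^2-) = 0.02222 × 0.06701 = 1.489 × 10^-3 mol
n(I2) = n(S2O3^2-)/2 = 7.445 × 10^-4 mol
From the 1:3 ratio, n(BrO3^-) in the aliquot = 1/3 × 7.445 × 10^-4 = 2.482 × 10^-4 mol
[BrO3^-] = 2.482 × 10^-4 / 0.01005 = 0.02469 mol/L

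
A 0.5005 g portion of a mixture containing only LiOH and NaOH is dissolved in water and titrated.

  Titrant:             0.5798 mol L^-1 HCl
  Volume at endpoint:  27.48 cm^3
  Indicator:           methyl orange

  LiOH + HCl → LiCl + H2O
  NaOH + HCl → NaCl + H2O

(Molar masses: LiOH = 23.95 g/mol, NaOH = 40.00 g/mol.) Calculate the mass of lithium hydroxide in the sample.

0.2042 g

n(HCl) = 0.02748 × 0.5798 = 0.01593 mol
Let x = n(LiOH), y = n(NaOH).
Titrant: 1x + 1y = 0.01593;  mass: 23.95x + 40.00y = 0.5005
Solving, x = 8.524 × 10^-3 mol, y = 7.409 × 10^-3 mol
mass of LiOH = 8.524 × 10^-3 × 23.95 = 0.2042 g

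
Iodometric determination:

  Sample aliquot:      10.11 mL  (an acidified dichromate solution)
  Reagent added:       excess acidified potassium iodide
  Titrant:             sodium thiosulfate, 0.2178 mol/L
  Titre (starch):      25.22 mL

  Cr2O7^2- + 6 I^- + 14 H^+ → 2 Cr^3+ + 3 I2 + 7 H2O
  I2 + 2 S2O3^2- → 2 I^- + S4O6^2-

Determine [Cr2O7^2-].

0.09055 mol/L

n(S2O3^2-) = 0.02522 × 0.2178 = 5.493 × 10^-3 mol
n(I2) = n(S2O3^2-)/2 = 2.746 × 10^-3 mol
From the 1:3 ratio, n(Cr2O7^2-) in the aliquot = 1/3 × 2.746 × 10^-3 = 9.155 × 10^-4 mol
[Cr2O7^2-] = 9.155 × 10^-4 / 0.01011 = 0.09055 mol/L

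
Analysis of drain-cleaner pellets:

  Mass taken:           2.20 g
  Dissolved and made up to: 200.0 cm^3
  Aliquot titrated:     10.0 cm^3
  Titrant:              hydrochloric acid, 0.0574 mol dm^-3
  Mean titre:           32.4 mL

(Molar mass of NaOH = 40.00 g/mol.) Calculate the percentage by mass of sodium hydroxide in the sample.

NaOH + HCl → NaCl + H2O
n(HCl) per titration = 0.0324 × 0.0574 = 1.86 × 10^-3 mol
n(NaOH) in each aliquot = 1.86 × 10^-3 mol (1:1 ratio)
n(NaOH) in the whole flask = 1.86 × 10^-3 × 200.0/10.0 = 0.0372 mol
mass of NaOH = 0.0372 × 40.00 = 1.49 g
% NaOH = 1.49 / 2.20 × 100 = 67.6 %

67.6 %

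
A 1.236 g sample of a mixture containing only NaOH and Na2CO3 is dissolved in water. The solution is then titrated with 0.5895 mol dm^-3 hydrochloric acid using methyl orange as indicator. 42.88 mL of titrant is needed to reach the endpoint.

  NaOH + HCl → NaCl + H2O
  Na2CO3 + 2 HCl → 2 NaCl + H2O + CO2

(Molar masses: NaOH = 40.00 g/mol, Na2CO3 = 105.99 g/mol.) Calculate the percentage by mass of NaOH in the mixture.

25.80 %

n(HCl) = 0.04288 × 0.5895 = 0.02528 mol
Let x = n(NaOH), y = n(Na2CO3).
Titrant: 1x + 2y = 0.02528;  mass: 40.00x + 105.99y = 1.236
Solving, x = 7.972 × 10^-3 mol, y = 8.653 × 10^-3 mol
mass of NaOH = 7.972 × 10^-3 × 40.00 = 0.3189 g
% NaOH = 0.3189 / 1.236 × 100 = 25.80 %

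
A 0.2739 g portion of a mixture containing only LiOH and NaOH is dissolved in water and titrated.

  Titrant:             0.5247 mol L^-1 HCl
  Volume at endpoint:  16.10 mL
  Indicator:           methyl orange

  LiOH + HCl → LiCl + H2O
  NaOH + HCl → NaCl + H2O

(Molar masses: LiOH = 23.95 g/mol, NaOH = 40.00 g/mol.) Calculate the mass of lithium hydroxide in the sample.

n(HCl) = 0.01610 × 0.5247 = 8.448 × 10^-3 mol
Let x = n(LiOH), y = n(NaOH).
Titrant: 1x + 1y = 8.448 × 10^-3;  mass: 23.95x + 40.00y = 0.2739
Solving, x = 3.988 × 10^-3 mol, y = 4.460 × 10^-3 mol
mass of LiOH = 3.988 × 10^-3 × 23.95 = 0.09551 g

0.09551 g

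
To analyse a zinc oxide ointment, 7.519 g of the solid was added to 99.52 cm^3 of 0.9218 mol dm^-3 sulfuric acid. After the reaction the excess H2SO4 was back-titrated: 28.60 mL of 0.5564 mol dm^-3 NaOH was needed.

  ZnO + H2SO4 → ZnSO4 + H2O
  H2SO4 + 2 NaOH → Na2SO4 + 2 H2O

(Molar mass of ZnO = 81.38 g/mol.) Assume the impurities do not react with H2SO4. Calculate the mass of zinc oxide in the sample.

n(H2SO4) added = 0.09952 × 0.9218 = 0.09174 mol
n(NaOH) used in back-titration = 0.02860 × 0.5564 = 0.01591 mol
From the 1:2 ratio, n(H2SO4) left over = 1/2 × 0.01591 = 7.957 × 10^-3 mol
n(H2SO4) consumed by analyte = 0.09174 − 7.957 × 10^-3 = 0.08378 mol
n(ZnO) = 0.08378 mol (1:1 ratio)
mass of ZnO = 0.08378 × 81.38 = 6.818 g

6.818 g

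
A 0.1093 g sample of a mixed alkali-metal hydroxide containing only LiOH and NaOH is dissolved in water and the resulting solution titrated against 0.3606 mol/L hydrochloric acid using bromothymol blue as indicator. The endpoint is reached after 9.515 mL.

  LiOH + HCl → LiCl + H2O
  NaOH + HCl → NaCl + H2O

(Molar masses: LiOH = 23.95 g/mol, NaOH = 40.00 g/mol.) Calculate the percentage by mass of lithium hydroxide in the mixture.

38.15 %

n(HCl) = 0.009515 × 0.3606 = 3.431 × 10^-3 mol
Let x = n(LiOH), y = n(NaOH).
Titrant: 1x + 1y = 3.431 × 10^-3;  mass: 23.95x + 40.00y = 0.1093
Solving, x = 1.741 × 10^-3 mol, y = 1.690 × 10^-3 mol
mass of LiOH = 1.741 × 10^-3 × 23.95 = 0.04170 g
% LiOH = 0.04170 / 0.1093 × 100 = 38.15 %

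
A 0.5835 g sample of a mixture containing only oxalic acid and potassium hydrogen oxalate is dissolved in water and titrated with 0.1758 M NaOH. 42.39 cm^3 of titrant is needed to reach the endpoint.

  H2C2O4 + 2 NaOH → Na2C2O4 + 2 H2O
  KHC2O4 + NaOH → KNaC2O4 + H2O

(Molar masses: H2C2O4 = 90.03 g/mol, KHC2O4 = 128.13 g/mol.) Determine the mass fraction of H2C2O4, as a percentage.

34.47 %

n(NaOH) = 0.04239 × 0.1758 = 7.452 × 10^-3 mol
Let x = n(H2C2O4), y = n(KHC2O4).
Titrant: 2x + 1y = 7.452 × 10^-3;  mass: 90.03x + 128.13y = 0.5835
Solving, x = 2.234 × 10^-3 mol, y = 2.984 × 10^-3 mol
mass of H2C2O4 = 2.234 × 10^-3 × 90.03 = 0.2011 g
% H2C2O4 = 0.2011 / 0.5835 × 100 = 34.47 %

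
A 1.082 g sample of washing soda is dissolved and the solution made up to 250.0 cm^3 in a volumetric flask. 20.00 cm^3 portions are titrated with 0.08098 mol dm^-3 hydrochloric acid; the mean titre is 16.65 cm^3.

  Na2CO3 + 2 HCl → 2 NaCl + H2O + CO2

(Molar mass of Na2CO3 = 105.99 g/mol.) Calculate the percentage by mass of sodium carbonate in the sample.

82.55 %

n(HCl) per titration = 0.01665 × 0.08098 = 1.348 × 10^-3 mol
From the 1:2 ratio, n(Na2CO3) in each aliquot = 1/2 × 1.348 × 10^-3 = 6.742 × 10^-4 mol
n(Na2CO3) in the whole flask = 6.742 × 10^-4 × 250.0/20.00 = 8.427 × 10^-3 mol
mass of Na2CO3 = 8.427 × 10^-3 × 105.99 = 0.8932 g
% Na2CO3 = 0.8932 / 1.082 × 100 = 82.55 %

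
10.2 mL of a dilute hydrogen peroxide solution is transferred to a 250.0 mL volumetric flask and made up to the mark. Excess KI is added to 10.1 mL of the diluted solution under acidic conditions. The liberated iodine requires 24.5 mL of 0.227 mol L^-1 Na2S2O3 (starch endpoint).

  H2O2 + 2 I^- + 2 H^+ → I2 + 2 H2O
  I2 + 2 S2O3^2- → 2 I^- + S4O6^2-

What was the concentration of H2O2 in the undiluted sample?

n(S2O3^2-) = 0.0245 × 0.227 = 5.56 × 10^-3 mol
n(I2) = n(S2O3^2-)/2 = 2.78 × 10^-3 mol
n(H2O2) in the aliquot = 2.78 × 10^-3 mol (1:1 ratio)
[H2O2]_dilute = 2.78 × 10^-3 / 0.0101 = 0.275 mol/L
[H2O2]_original = 0.275 × 250.0/10.2 = 6.75 mol/L

6.75 mol/L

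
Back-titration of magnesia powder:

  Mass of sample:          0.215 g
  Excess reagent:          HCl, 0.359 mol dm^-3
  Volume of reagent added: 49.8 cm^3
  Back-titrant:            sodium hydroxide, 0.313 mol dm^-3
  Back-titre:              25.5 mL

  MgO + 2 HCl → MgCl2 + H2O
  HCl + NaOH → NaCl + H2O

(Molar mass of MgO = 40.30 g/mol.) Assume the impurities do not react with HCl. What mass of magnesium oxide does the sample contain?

n(HCl) added = 0.0498 × 0.359 = 0.0179 mol
n(NaOH) used in back-titration = 0.0255 × 0.313 = 7.98 × 10^-3 mol
n(HCl) left over = 7.98 × 10^-3 mol (1:1 ratio)
n(HCl) consumed by analyte = 0.0179 − 7.98 × 10^-3 = 9.90 × 10^-3 mol
From the 1:2 ratio, n(MgO) = 1/2 × 9.90 × 10^-3 = 4.95 × 10^-3 mol
mass of MgO = 4.95 × 10^-3 × 40.30 = 0.199 g

0.199 g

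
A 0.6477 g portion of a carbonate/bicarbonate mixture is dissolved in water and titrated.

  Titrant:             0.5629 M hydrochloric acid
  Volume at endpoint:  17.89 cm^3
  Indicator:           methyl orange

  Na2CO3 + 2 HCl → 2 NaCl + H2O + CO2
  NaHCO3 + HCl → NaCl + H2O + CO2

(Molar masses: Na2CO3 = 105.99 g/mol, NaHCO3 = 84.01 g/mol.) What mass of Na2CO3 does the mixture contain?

0.3388 g

n(HCl) = 0.01789 × 0.5629 = 0.01007 mol
Let x = n(Na2CO3), y = n(NaHCO3).
Titrant: 2x + 1y = 0.01007;  mass: 105.99x + 84.01y = 0.6477
Solving, x = 3.197 × 10^-3 mol, y = 3.676 × 10^-3 mol
mass of Na2CO3 = 3.197 × 10^-3 × 105.99 = 0.3388 g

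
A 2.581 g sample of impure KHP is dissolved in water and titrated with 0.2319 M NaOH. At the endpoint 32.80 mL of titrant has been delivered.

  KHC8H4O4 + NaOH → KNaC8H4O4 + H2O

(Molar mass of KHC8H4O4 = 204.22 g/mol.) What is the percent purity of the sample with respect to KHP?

60.18 %

n(NaOH) = 0.03280 L × 0.2319 mol/L = 7.606 × 10^-3 mol
n(KHC8H4O4) = 7.606 × 10^-3 mol (1:1 ratio)
mass of KHC8H4O4 = 7.606 × 10^-3 × 204.22 g/mol = 1.553 g
% KHC8H4O4 = 1.553 / 2.581 × 100 = 60.18 %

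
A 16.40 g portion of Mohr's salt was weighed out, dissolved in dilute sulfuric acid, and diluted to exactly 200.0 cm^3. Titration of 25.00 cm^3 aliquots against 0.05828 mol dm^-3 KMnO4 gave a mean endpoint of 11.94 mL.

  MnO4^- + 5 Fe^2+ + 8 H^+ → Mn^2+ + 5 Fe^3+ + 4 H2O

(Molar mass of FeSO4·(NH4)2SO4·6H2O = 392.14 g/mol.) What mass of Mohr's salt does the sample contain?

10.92 g

n(KMnO4) per titration = 0.01194 × 0.05828 = 6.959 × 10^-4 mol
From the 5:1 ratio, n(FeSO4·(NH4)2SO4·6H2O) in each aliquot = 5/1 × 6.959 × 10^-4 = 3.479 × 10^-3 mol
n(FeSO4·(NH4)2SO4·6H2O) in the whole flask = 3.479 × 10^-3 × 200.0/25.00 = 0.02783 mol
mass of FeSO4·(NH4)2SO4·6H2O = 0.02783 × 392.14 = 10.92 g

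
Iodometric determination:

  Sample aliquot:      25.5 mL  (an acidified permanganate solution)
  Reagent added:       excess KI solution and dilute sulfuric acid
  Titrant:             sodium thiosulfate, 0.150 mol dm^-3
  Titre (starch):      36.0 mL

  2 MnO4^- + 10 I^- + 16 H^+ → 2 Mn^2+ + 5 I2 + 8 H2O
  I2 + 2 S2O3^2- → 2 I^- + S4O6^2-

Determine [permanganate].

n(S2O3^2-) = 0.0360 × 0.150 = 5.40 × 10^-3 mol
n(I2) = n(S2O3^2-)/2 = 2.70 × 10^-3 mol
From the 2:5 ratio, n(MnO4^-) in the aliquot = 2/5 × 2.70 × 10^-3 = 1.08 × 10^-3 mol
[MnO4^-] = 1.08 × 10^-3 / 0.0255 = 0.0424 mol/L

0.0424 mol/L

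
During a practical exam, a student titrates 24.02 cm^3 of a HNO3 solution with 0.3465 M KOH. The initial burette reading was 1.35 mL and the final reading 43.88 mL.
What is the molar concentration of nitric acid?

HNO3 + KOH → KNO3 + H2O
n(KOH) = 0.04253 L × 0.3465 mol/L = 0.01474 mol
n(HNO3) = 0.01474 mol (1:1 mole ratio)
[HNO3] = 0.01474 mol / 0.02402 L = 0.6135 mol/L

0.6135 M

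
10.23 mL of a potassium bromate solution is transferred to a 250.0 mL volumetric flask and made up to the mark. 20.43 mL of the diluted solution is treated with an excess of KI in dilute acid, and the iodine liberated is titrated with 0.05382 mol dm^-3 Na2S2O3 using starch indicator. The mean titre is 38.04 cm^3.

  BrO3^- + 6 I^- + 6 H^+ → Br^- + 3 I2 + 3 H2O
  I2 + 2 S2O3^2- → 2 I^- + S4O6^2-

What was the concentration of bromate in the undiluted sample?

n(S2O3^2-) = 0.03804 × 0.05382 = 2.047 × 10^-3 mol
n(I2) = n(S2O3^2-)/2 = 1.024 × 10^-3 mol
From the 1:3 ratio, n(BrO3^-) in the aliquot = 1/3 × 1.024 × 10^-3 = 3.412 × 10^-4 mol
[BrO3^-]_dilute = 3.412 × 10^-4 / 0.02043 = 0.01670 mol/L
[BrO3^-]_original = 0.01670 × 250.0/10.23 = 0.4082 mol/L

0.4082 mol/L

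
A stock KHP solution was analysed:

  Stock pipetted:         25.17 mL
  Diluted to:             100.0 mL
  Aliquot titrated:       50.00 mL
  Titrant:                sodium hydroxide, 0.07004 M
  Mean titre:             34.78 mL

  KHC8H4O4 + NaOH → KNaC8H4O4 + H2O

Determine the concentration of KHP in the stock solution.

0.1936 M

n(NaOH) = 0.03478 × 0.07004 = 2.436 × 10^-3 mol
n(KHC8H4O4) in the aliquot = 2.436 × 10^-3 mol (1:1 ratio)
[KHC8H4O4]_dilute = 2.436 × 10^-3 / 0.05000 = 0.04872 mol/L
Dilution factor = 100.0 / 25.17 = 3.973
[KHC8H4O4]_stock = 0.04872 × 3.973 = 0.1936 mol/L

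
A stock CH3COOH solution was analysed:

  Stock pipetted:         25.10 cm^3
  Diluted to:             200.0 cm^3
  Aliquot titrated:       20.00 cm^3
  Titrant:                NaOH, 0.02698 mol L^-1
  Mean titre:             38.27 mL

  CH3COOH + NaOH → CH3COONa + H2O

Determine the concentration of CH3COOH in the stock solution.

n(NaOH) = 0.03827 × 0.02698 = 1.033 × 10^-3 mol
n(CH3COOH) in the aliquot = 1.033 × 10^-3 mol (1:1 ratio)
[CH3COOH]_dilute = 1.033 × 10^-3 / 0.02000 = 0.05163 mol/L
Dilution factor = 200.0 / 25.10 = 7.968
[CH3COOH]_stock = 0.05163 × 7.968 = 0.4114 mol/L

0.4114 mol/L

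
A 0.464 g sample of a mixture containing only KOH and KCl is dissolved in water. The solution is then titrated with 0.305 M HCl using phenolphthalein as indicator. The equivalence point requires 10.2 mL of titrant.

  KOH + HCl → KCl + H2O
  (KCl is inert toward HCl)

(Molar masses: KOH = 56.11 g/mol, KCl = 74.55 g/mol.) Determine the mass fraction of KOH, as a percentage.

n(HCl) = 0.0102 × 0.305 = 3.11 × 10^-3 mol
Let x = n(KOH), y = n(KCl).
Titrant: 1x = 3.11 × 10^-3;  mass: 56.11x + 74.55y = 0.464
Solving, x = 3.11 × 10^-3 mol, y = 3.88 × 10^-3 mol
mass of KOH = 3.11 × 10^-3 × 56.11 = 0.175 g
% KOH = 0.175 / 0.464 × 100 = 37.6 %

37.6 %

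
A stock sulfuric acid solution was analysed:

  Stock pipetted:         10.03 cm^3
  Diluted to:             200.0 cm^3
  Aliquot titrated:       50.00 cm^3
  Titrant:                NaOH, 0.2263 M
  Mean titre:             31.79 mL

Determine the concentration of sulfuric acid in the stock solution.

1.435 M

H2SO4 + 2 NaOH → Na2SO4 + 2 H2O
n(NaOH) = 0.03179 × 0.2263 = 7.194 × 10^-3 mol
From the 1:2 ratio, n(H2SO4) in the aliquot = 1/2 × 7.194 × 10^-3 = 3.597 × 10^-3 mol
[H2SO4]_dilute = 3.597 × 10^-3 / 0.05000 = 0.07194 mol/L
Dilution factor = 200.0 / 10.03 = 19.94
[H2SO4]_stock = 0.07194 × 19.94 = 1.435 mol/L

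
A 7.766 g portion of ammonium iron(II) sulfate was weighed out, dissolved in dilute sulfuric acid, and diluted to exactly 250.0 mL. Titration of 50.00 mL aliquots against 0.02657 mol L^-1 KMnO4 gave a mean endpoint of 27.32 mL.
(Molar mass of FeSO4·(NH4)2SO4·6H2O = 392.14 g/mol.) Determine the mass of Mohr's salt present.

MnO4^- + 5 Fe^2+ + 8 H^+ → Mn^2+ + 5 Fe^3+ + 4 H2O
n(KMnO4) per titration = 0.02732 × 0.02657 = 7.259 × 10^-4 mol
From the 5:1 ratio, n(FeSO4·(NH4)2SO4·6H2O) in each aliquot = 5/1 × 7.259 × 10^-4 = 3.629 × 10^-3 mol
n(FeSO4·(NH4)2SO4·6H2O) in the whole flask = 3.629 × 10^-3 × 250.0/50.00 = 0.01815 mol
mass of FeSO4·(NH4)2SO4·6H2O = 0.01815 × 392.14 = 7.116 g

7.116 g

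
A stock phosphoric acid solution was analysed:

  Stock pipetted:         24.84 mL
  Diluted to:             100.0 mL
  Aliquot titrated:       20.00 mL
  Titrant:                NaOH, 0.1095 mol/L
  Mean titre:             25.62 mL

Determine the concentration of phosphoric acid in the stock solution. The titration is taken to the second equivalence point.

0.2823 mol/L

H3PO4 + 2 NaOH → Na2HPO4 + 2 H2O
n(NaOH) = 0.02562 × 0.1095 = 2.805 × 10^-3 mol
From the 1:2 ratio, n(H3PO4) in the aliquot = 1/2 × 2.805 × 10^-3 = 1.403 × 10^-3 mol
[H3PO4]_dilute = 1.403 × 10^-3 / 0.02000 = 0.07013 mol/L
Dilution factor = 100.0 / 24.84 = 4.026
[H3PO4]_stock = 0.07013 × 4.026 = 0.2823 mol/L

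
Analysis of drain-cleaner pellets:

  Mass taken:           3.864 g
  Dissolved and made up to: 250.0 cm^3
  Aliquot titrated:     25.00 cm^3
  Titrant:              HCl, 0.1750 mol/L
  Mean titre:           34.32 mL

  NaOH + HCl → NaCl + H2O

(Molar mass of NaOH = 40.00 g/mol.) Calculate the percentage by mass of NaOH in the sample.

62.17 %

n(HCl) per titration = 0.03432 × 0.1750 = 6.006 × 10^-3 mol
n(NaOH) in each aliquot = 6.006 × 10^-3 mol (1:1 ratio)
n(NaOH) in the whole flask = 6.006 × 10^-3 × 250.0/25.00 = 0.06006 mol
mass of NaOH = 0.06006 × 40.00 = 2.402 g
% NaOH = 2.402 / 3.864 × 100 = 62.17 %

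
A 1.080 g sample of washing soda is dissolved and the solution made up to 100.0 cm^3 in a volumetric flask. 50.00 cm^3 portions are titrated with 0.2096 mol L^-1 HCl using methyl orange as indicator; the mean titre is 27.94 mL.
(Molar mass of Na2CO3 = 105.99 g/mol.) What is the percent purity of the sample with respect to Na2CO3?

57.47 %

Na2CO3 + 2 HCl → 2 NaCl + H2O + CO2
n(HCl) per titration = 0.02794 × 0.2096 = 5.856 × 10^-3 mol
From the 1:2 ratio, n(Na2CO3) in each aliquot = 1/2 × 5.856 × 10^-3 = 2.928 × 10^-3 mol
n(Na2CO3) in the whole flask = 2.928 × 10^-3 × 100.0/50.00 = 5.856 × 10^-3 mol
mass of Na2CO3 = 5.856 × 10^-3 × 105.99 = 0.6207 g
% Na2CO3 = 0.6207 / 1.080 × 100 = 57.47 %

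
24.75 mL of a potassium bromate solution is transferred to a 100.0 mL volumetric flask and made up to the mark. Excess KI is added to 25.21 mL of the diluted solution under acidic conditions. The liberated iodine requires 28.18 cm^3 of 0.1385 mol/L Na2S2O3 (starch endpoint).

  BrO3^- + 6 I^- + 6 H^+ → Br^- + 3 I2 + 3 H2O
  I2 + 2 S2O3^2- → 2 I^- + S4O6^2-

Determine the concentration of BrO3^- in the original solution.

0.1043 mol/L

n(S2O3^2-) = 0.02818 × 0.1385 = 3.903 × 10^-3 mol
n(I2) = n(S2O3^2-)/2 = 1.951 × 10^-3 mol
From the 1:3 ratio, n(BrO3^-) in the aliquot = 1/3 × 1.951 × 10^-3 = 6.505 × 10^-4 mol
[BrO3^-]_dilute = 6.505 × 10^-4 / 0.02521 = 0.02580 mol/L
[BrO3^-]_original = 0.02580 × 100.0/24.75 = 0.1043 mol/L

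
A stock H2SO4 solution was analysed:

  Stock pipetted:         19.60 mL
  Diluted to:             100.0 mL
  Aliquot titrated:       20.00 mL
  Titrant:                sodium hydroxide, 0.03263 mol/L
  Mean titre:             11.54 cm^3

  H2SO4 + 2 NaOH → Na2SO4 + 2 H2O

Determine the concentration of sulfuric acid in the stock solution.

n(NaOH) = 0.01154 × 0.03263 = 3.766 × 10^-4 mol
From the 1:2 ratio, n(H2SO4) in the aliquot = 1/2 × 3.766 × 10^-4 = 1.883 × 10^-4 mol
[H2SO4]_dilute = 1.883 × 10^-4 / 0.02000 = 0.009414 mol/L
Dilution factor = 100.0 / 19.60 = 5.102
[H2SO4]_stock = 0.009414 × 5.102 = 0.04803 mol/L

0.04803 mol/L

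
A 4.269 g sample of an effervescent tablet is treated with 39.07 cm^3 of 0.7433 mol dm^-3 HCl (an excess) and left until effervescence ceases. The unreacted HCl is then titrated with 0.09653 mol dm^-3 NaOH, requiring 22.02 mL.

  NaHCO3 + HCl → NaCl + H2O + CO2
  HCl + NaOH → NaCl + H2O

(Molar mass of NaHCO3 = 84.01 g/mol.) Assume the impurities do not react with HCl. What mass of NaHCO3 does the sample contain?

n(HCl) added = 0.03907 × 0.7433 = 0.02904 mol
n(NaOH) used in back-titration = 0.02202 × 0.09653 = 2.126 × 10^-3 mol
n(HCl) left over = 2.126 × 10^-3 mol (1:1 ratio)
n(HCl) consumed by analyte = 0.02904 − 2.126 × 10^-3 = 0.02692 mol
n(NaHCO3) = 0.02692 mol (1:1 ratio)
mass of NaHCO3 = 0.02692 × 84.01 = 2.261 g

2.261 g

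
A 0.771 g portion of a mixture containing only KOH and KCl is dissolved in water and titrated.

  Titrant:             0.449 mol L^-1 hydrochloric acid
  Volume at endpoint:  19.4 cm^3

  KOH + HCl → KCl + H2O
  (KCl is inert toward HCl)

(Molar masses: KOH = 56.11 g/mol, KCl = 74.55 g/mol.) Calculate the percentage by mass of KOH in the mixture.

n(HCl) = 0.0194 × 0.449 = 8.71 × 10^-3 mol
Let x = n(KOH), y = n(KCl).
Titrant: 1x = 8.71 × 10^-3;  mass: 56.11x + 74.55y = 0.771
Solving, x = 8.71 × 10^-3 mol, y = 3.79 × 10^-3 mol
mass of KOH = 8.71 × 10^-3 × 56.11 = 0.489 g
% KOH = 0.489 / 0.771 × 100 = 63.4 %

63.4 %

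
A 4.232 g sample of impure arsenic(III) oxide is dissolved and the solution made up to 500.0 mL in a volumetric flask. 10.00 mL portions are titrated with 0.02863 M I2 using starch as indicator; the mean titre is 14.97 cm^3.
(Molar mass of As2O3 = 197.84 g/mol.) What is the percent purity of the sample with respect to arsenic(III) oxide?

As2O3 + 2 I2 + 2 H2O → As2O5 + 4 HI
n(I2) per titration = 0.01497 × 0.02863 = 4.286 × 10^-4 mol
From the 1:2 ratio, n(As2O3) in each aliquot = 1/2 × 4.286 × 10^-4 = 2.143 × 10^-4 mol
n(As2O3) in the whole flask = 2.143 × 10^-4 × 500.0/10.00 = 0.01071 mol
mass of As2O3 = 0.01071 × 197.84 = 2.120 g
% As2O3 = 2.120 / 4.232 × 100 = 50.09 %

50.09 %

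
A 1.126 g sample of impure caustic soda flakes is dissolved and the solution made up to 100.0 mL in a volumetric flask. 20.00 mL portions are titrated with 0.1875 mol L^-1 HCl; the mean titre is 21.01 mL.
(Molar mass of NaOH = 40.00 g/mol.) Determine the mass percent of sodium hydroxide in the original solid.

69.97 %

NaOH + HCl → NaCl + H2O
n(HCl) per titration = 0.02101 × 0.1875 = 3.939 × 10^-3 mol
n(NaOH) in each aliquot = 3.939 × 10^-3 mol (1:1 ratio)
n(NaOH) in the whole flask = 3.939 × 10^-3 × 100.0/20.00 = 0.01970 mol
mass of NaOH = 0.01970 × 40.00 = 0.7879 g
% NaOH = 0.7879 / 1.126 × 100 = 69.97 %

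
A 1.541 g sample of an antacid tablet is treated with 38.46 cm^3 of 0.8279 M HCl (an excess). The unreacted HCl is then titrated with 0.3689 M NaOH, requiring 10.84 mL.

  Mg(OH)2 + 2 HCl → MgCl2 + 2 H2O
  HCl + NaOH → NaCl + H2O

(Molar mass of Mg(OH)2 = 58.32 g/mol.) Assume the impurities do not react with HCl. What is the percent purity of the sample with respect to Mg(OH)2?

52.69 %

n(HCl) added = 0.03846 × 0.8279 = 0.03184 mol
n(NaOH) used in back-titration = 0.01084 × 0.3689 = 3.999 × 10^-3 mol
n(HCl) left over = 3.999 × 10^-3 mol (1:1 ratio)
n(HCl) consumed by analyte = 0.03184 − 3.999 × 10^-3 = 0.02784 mol
From the 1:2 ratio, n(Mg(OH)2) = 1/2 × 0.02784 = 0.01392 mol
mass of Mg(OH)2 = 0.01392 × 58.32 = 0.8119 g
% Mg(OH)2 = 0.8119 / 1.541 × 100 = 52.69 %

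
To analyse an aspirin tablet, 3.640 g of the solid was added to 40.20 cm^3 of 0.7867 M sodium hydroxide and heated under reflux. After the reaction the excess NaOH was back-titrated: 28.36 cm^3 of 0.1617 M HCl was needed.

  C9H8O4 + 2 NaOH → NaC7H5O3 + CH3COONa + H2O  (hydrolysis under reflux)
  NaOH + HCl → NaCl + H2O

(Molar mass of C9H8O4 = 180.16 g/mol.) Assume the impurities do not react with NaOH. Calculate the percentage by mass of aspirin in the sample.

66.92 %

n(NaOH) added = 0.04020 × 0.7867 = 0.03163 mol
n(HCl) used in back-titration = 0.02836 × 0.1617 = 4.586 × 10^-3 mol
n(NaOH) left over = 4.586 × 10^-3 mol (1:1 ratio)
n(NaOH) consumed by analyte = 0.03163 − 4.586 × 10^-3 = 0.02704 mol
From the 1:2 ratio, n(C9H8O4) = 1/2 × 0.02704 = 0.01352 mol
mass of C9H8O4 = 0.01352 × 180.16 = 2.436 g
% C9H8O4 = 2.436 / 3.640 × 100 = 66.92 %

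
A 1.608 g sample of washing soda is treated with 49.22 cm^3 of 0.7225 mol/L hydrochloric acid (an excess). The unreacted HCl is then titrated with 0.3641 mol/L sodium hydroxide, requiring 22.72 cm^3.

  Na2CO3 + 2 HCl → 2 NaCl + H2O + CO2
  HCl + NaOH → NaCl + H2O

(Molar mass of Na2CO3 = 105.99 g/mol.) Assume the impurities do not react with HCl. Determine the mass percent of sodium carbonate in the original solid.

89.94 %

n(HCl) added = 0.04922 × 0.7225 = 0.03556 mol
n(NaOH) used in back-titration = 0.02272 × 0.3641 = 8.272 × 10^-3 mol
n(HCl) left over = 8.272 × 10^-3 mol (1:1 ratio)
n(HCl) consumed by analyte = 0.03556 − 8.272 × 10^-3 = 0.02729 mol
From the 1:2 ratio, n(Na2CO3) = 1/2 × 0.02729 = 0.01364 mol
mass of Na2CO3 = 0.01364 × 105.99 = 1.446 g
% Na2CO3 = 1.446 / 1.608 × 100 = 89.94 %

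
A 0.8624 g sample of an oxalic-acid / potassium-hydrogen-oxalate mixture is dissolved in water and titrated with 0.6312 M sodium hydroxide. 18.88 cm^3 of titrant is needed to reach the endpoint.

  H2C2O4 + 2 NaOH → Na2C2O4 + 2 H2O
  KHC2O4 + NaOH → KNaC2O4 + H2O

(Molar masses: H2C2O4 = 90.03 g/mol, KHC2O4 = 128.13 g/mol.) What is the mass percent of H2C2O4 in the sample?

41.73 %

n(NaOH) = 0.01888 × 0.6312 = 0.01192 mol
Let x = n(H2C2O4), y = n(KHC2O4).
Titrant: 2x + 1y = 0.01192;  mass: 90.03x + 128.13y = 0.8624
Solving, x = 3.998 × 10^-3 mol, y = 3.922 × 10^-3 mol
mass of H2C2O4 = 3.998 × 10^-3 × 90.03 = 0.3599 g
% H2C2O4 = 0.3599 / 0.8624 × 100 = 41.73 %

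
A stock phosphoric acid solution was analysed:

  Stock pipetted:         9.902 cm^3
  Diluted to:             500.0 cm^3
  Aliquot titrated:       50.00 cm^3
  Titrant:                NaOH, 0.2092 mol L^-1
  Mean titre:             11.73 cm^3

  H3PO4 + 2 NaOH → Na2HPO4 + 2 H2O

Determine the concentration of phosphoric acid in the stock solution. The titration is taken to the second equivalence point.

1.239 mol/L

n(NaOH) = 0.01173 × 0.2092 = 2.454 × 10^-3 mol
From the 1:2 ratio, n(H3PO4) in the aliquot = 1/2 × 2.454 × 10^-3 = 1.227 × 10^-3 mol
[H3PO4]_dilute = 1.227 × 10^-3 / 0.05000 = 0.02454 mol/L
Dilution factor = 500.0 / 9.902 = 50.49
[H3PO4]_stock = 0.02454 × 50.49 = 1.239 mol/L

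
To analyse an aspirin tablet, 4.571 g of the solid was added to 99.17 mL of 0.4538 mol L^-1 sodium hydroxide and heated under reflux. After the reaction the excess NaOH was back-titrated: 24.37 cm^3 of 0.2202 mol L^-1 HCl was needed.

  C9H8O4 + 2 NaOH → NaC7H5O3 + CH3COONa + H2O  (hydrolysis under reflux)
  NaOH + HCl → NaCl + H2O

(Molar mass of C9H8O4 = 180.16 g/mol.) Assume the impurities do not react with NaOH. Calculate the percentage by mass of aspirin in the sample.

78.11 %

n(NaOH) added = 0.09917 × 0.4538 = 0.04500 mol
n(HCl) used in back-titration = 0.02437 × 0.2202 = 5.366 × 10^-3 mol
n(NaOH) left over = 5.366 × 10^-3 mol (1:1 ratio)
n(NaOH) consumed by analyte = 0.04500 − 5.366 × 10^-3 = 0.03964 mol
From the 1:2 ratio, n(C9H8O4) = 1/2 × 0.03964 = 0.01982 mol
mass of C9H8O4 = 0.01982 × 180.16 = 3.571 g
% C9H8O4 = 3.571 / 4.571 × 100 = 78.11 %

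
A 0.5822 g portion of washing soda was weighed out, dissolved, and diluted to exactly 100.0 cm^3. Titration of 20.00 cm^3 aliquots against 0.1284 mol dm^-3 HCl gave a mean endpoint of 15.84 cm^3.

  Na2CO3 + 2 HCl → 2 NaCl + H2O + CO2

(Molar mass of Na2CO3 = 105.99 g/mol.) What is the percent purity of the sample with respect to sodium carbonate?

92.57 %

n(HCl) per titration = 0.01584 × 0.1284 = 2.034 × 10^-3 mol
From the 1:2 ratio, n(Na2CO3) in each aliquot = 1/2 × 2.034 × 10^-3 = 1.017 × 10^-3 mol
n(Na2CO3) in the whole flask = 1.017 × 10^-3 × 100.0/20.00 = 5.085 × 10^-3 mol
mass of Na2CO3 = 5.085 × 10^-3 × 105.99 = 0.5389 g
% Na2CO3 = 0.5389 / 0.5822 × 100 = 92.57 %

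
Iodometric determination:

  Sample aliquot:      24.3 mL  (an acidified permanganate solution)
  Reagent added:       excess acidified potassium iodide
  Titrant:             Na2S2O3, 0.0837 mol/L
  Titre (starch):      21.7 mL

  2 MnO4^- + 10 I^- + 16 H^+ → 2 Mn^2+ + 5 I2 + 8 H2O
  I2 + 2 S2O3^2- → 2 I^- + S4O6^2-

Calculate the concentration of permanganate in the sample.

n(S2O3^2-) = 0.0217 × 0.0837 = 1.82 × 10^-3 mol
n(I2) = n(S2O3^2-)/2 = 9.08 × 10^-4 mol
From the 2:5 ratio, n(MnO4^-) in the aliquot = 2/5 × 9.08 × 10^-4 = 3.63 × 10^-4 mol
[MnO4^-] = 3.63 × 10^-4 / 0.0243 = 0.0149 mol/L

0.0149 mol/L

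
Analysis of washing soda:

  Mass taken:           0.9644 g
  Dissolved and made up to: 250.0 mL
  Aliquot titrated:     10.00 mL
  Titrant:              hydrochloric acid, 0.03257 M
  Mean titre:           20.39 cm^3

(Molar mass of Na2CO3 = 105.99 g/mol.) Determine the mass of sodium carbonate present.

Na2CO3 + 2 HCl → 2 NaCl + H2O + CO2
n(HCl) per titration = 0.02039 × 0.03257 = 6.641 × 10^-4 mol
From the 1:2 ratio, n(Na2CO3) in each aliquot = 1/2 × 6.641 × 10^-4 = 3.321 × 10^-4 mol
n(Na2CO3) in the whole flask = 3.321 × 10^-4 × 250.0/10.00 = 8.301 × 10^-3 mol
mass of Na2CO3 = 8.301 × 10^-3 × 105.99 = 0.8799 g

0.8799 g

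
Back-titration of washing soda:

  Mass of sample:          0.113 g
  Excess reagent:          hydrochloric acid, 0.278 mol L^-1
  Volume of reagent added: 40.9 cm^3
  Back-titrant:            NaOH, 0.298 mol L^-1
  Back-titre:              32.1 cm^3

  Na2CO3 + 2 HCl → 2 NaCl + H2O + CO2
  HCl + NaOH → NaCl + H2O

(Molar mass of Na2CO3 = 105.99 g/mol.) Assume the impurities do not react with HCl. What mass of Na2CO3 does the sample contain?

0.0956 g

n(HCl) added = 0.0409 × 0.278 = 0.0114 mol
n(NaOH) used in back-titration = 0.0321 × 0.298 = 9.57 × 10^-3 mol
n(HCl) left over = 9.57 × 10^-3 mol (1:1 ratio)
n(HCl) consumed by analyte = 0.0114 − 9.57 × 10^-3 = 1.80 × 10^-3 mol
From the 1:2 ratio, n(Na2CO3) = 1/2 × 1.80 × 10^-3 = 9.02 × 10^-4 mol
mass of Na2CO3 = 9.02 × 10^-4 × 105.99 = 0.0956 g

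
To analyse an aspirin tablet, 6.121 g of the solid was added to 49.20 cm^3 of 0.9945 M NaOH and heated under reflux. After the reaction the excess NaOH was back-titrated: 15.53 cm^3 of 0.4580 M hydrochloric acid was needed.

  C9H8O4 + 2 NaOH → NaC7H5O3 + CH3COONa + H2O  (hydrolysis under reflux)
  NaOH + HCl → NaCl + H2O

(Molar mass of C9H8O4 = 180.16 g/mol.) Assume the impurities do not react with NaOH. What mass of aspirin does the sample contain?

n(NaOH) added = 0.04920 × 0.9945 = 0.04893 mol
n(HCl) used in back-titration = 0.01553 × 0.4580 = 7.113 × 10^-3 mol
n(NaOH) left over = 7.113 × 10^-3 mol (1:1 ratio)
n(NaOH) consumed by analyte = 0.04893 − 7.113 × 10^-3 = 0.04182 mol
From the 1:2 ratio, n(C9H8O4) = 1/2 × 0.04182 = 0.02091 mol
mass of C9H8O4 = 0.02091 × 180.16 = 3.767 g

3.767 g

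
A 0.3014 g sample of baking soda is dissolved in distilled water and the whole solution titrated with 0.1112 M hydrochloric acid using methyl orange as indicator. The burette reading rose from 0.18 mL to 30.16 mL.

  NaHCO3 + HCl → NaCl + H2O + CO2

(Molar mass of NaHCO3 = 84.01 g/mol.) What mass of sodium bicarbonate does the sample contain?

n(HCl) = 0.02998 L × 0.1112 mol/L = 3.334 × 10^-3 mol
n(NaHCO3) = 3.334 × 10^-3 mol (1:1 ratio)
mass of NaHCO3 = 3.334 × 10^-3 × 84.01 g/mol = 0.2801 g

0.2801 g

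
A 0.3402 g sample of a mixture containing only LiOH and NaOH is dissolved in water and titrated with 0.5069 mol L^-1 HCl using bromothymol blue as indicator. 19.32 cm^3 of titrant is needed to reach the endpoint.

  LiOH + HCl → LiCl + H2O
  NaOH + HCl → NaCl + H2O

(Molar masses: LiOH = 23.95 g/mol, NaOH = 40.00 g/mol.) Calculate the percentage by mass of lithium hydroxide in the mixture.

22.60 %

n(HCl) = 0.01932 × 0.5069 = 9.793 × 10^-3 mol
Let x = n(LiOH), y = n(NaOH).
Titrant: 1x + 1y = 9.793 × 10^-3;  mass: 23.95x + 40.00y = 0.3402
Solving, x = 3.211 × 10^-3 mol, y = 6.583 × 10^-3 mol
mass of LiOH = 3.211 × 10^-3 × 23.95 = 0.07690 g
% LiOH = 0.07690 / 0.3402 × 100 = 22.60 %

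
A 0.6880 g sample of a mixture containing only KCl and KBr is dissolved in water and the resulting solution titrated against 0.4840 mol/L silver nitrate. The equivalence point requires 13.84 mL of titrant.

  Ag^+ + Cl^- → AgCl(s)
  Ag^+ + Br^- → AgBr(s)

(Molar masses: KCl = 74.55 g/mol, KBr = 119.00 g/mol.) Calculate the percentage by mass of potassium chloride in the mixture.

26.60 %

n(AgNO3) = 0.01384 × 0.4840 = 6.699 × 10^-3 mol
Let x = n(KCl), y = n(KBr).
Titrant: 1x + 1y = 6.699 × 10^-3;  mass: 74.55x + 119.00y = 0.6880
Solving, x = 2.455 × 10^-3 mol, y = 4.243 × 10^-3 mol
mass of KCl = 2.455 × 10^-3 × 74.55 = 0.1830 g
% KCl = 0.1830 / 0.6880 × 100 = 26.60 %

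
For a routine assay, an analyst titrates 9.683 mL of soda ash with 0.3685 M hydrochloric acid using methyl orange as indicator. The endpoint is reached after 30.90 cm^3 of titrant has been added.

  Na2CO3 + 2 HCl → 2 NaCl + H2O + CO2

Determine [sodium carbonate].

0.5880 M

n(HCl) = 0.03090 L × 0.3685 mol/L = 0.01139 mol
From the 1:2 mole ratio, n(Na2CO3) = 1/2 × 0.01139 = 5.693 × 10^-3 mol
[Na2CO3] = 5.693 × 10^-3 mol / 0.009683 L = 0.5880 mol/L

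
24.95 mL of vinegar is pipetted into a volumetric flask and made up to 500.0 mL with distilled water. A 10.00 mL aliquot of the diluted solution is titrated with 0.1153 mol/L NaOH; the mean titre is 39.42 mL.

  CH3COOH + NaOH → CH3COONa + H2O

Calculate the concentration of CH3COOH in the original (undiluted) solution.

n(NaOH) = 0.03942 × 0.1153 = 4.545 × 10^-3 mol
n(CH3COOH) in the aliquot = 4.545 × 10^-3 mol (1:1 ratio)
[CH3COOH]_dilute = 4.545 × 10^-3 / 0.01000 = 0.4545 mol/L
Dilution factor = 500.0 / 24.95 = 20.04
[CH3COOH]_stock = 0.4545 × 20.04 = 9.108 mol/L

9.108 mol/L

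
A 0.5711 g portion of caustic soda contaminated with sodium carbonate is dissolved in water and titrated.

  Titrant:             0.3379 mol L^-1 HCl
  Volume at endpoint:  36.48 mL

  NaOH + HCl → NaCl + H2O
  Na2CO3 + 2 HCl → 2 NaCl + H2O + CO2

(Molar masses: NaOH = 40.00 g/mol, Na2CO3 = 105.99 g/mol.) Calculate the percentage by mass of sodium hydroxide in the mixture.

n(HCl) = 0.03648 × 0.3379 = 0.01233 mol
Let x = n(NaOH), y = n(Na2CO3).
Titrant: 1x + 2y = 0.01233;  mass: 40.00x + 105.99y = 0.5711
Solving, x = 6.321 × 10^-3 mol, y = 3.003 × 10^-3 mol
mass of NaOH = 6.321 × 10^-3 × 40.00 = 0.2529 g
% NaOH = 0.2529 / 0.5711 × 100 = 44.28 %

44.28 %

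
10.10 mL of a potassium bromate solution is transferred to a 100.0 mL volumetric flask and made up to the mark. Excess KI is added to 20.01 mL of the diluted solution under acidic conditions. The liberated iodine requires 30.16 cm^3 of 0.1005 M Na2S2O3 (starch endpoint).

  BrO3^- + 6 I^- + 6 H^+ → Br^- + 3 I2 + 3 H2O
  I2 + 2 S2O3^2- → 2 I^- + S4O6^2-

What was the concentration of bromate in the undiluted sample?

0.2500 M

n(S2O3^2-) = 0.03016 × 0.1005 = 3.031 × 10^-3 mol
n(I2) = n(S2O3^2-)/2 = 1.516 × 10^-3 mol
From the 1:3 ratio, n(BrO3^-) in the aliquot = 1/3 × 1.516 × 10^-3 = 5.052 × 10^-4 mol
[BrO3^-]_dilute = 5.052 × 10^-4 / 0.02001 = 0.02525 mol/L
[BrO3^-]_original = 0.02525 × 100.0/10.10 = 0.2500 mol/L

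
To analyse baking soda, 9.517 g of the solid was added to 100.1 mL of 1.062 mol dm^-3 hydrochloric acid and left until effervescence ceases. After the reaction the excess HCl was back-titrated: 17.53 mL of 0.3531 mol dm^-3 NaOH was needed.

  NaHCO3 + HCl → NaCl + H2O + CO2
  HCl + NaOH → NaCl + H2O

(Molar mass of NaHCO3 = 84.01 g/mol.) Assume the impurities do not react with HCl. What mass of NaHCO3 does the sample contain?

n(HCl) added = 0.1001 × 1.062 = 0.1063 mol
n(NaOH) used in back-titration = 0.01753 × 0.3531 = 6.190 × 10^-3 mol
n(HCl) left over = 6.190 × 10^-3 mol (1:1 ratio)
n(HCl) consumed by analyte = 0.1063 − 6.190 × 10^-3 = 0.1001 mol
n(NaHCO3) = 0.1001 mol (1:1 ratio)
mass of NaHCO3 = 0.1001 × 84.01 = 8.411 g

8.411 g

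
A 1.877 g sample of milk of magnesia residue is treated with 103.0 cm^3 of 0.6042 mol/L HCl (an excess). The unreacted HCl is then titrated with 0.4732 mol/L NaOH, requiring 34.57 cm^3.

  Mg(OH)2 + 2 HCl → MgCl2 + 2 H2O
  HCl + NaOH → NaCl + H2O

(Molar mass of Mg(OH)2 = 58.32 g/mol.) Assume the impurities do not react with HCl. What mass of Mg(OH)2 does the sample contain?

1.338 g

n(HCl) added = 0.1030 × 0.6042 = 0.06223 mol
n(NaOH) used in back-titration = 0.03457 × 0.4732 = 0.01636 mol
n(HCl) left over = 0.01636 mol (1:1 ratio)
n(HCl) consumed by analyte = 0.06223 − 0.01636 = 0.04587 mol
From the 1:2 ratio, n(Mg(OH)2) = 1/2 × 0.04587 = 0.02294 mol
mass of Mg(OH)2 = 0.02294 × 58.32 = 1.338 g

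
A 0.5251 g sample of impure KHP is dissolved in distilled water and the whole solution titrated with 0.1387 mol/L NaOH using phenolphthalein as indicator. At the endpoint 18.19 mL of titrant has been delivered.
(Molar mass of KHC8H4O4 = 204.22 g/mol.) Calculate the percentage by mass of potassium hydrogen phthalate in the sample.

98.12 %

KHC8H4O4 + NaOH → KNaC8H4O4 + H2O
n(NaOH) = 0.01819 L × 0.1387 mol/L = 2.523 × 10^-3 mol
n(KHC8H4O4) = 2.523 × 10^-3 mol (1:1 ratio)
mass of KHC8H4O4 = 2.523 × 10^-3 × 204.22 g/mol = 0.5152 g
% KHC8H4O4 = 0.5152 / 0.5251 × 100 = 98.12 %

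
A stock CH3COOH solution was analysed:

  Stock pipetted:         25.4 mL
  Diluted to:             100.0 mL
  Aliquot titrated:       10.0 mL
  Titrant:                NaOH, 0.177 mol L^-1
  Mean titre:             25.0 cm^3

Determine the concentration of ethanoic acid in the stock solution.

CH3COOH + NaOH → CH3COONa + H2O
n(NaOH) = 0.0250 × 0.177 = 4.42 × 10^-3 mol
n(CH3COOH) in the aliquot = 4.42 × 10^-3 mol (1:1 ratio)
[CH3COOH]_dilute = 4.42 × 10^-3 / 0.0100 = 0.443 mol/L
Dilution factor = 100.0 / 25.4 = 3.937
[CH3COOH]_stock = 0.443 × 3.937 = 1.74 mol/L

1.74 mol/L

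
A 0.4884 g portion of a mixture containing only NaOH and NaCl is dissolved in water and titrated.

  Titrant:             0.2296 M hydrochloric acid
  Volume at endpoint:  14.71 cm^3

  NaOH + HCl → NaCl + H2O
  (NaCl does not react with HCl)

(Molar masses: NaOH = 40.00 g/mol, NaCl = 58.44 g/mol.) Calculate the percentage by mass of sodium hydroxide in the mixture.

27.66 %

n(HCl) = 0.01471 × 0.2296 = 3.377 × 10^-3 mol
Let x = n(NaOH), y = n(NaCl).
Titrant: 1x = 3.377 × 10^-3;  mass: 40.00x + 58.44y = 0.4884
Solving, x = 3.377 × 10^-3 mol, y = 6.046 × 10^-3 mol
mass of NaOH = 3.377 × 10^-3 × 40.00 = 0.1351 g
% NaOH = 0.1351 / 0.4884 × 100 = 27.66 %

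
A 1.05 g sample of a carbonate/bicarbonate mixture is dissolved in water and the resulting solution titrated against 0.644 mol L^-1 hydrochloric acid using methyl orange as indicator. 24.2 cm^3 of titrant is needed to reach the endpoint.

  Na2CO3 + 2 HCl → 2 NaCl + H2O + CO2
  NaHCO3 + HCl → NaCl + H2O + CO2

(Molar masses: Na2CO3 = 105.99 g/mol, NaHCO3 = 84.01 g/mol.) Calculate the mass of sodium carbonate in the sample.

0.443 g

n(HCl) = 0.0242 × 0.644 = 0.0156 mol
Let x = n(Na2CO3), y = n(NaHCO3).
Titrant: 2x + 1y = 0.0156;  mass: 105.99x + 84.01y = 1.05
Solving, x = 4.18 × 10^-3 mol, y = 7.23 × 10^-3 mol
mass of Na2CO3 = 4.18 × 10^-3 × 105.99 = 0.443 g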